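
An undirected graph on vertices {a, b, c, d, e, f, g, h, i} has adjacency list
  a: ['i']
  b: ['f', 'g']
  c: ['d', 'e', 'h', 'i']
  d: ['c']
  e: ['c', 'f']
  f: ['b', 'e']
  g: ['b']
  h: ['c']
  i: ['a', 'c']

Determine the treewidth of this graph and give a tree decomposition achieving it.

Every bag has size at most 2, so the width is 2 − 1 = 1 and tw(G) ≤ 1. Since G has at least one edge (e.g. c–e), it is not an edgeless graph, so tw(G) ≥ 1. Combining the bounds, tw(G) = 1.

Treewidth 1.
Bags: B1 = {c, e}  B2 = {c, d}  B3 = {c, h}  B4 = {e, f}  B5 = {c, i}  B6 = {a, i}  B7 = {b, f}  B8 = {b, g}
Tree: B1–B2, B1–B3, B1–B4, B3–B5, B5–B6, B4–B7, B7–B8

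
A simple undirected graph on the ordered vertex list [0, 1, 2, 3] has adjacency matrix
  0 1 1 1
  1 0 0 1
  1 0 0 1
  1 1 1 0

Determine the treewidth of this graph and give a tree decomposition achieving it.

Each bag holds 3 vertices, so the decomposition has width 2, which upper-bounds the treewidth. Conversely, {0, 1, 3} is a clique of size 3, and the vertices of any clique must share a bag in every tree decomposition; so some bag has ≥ 3 vertices and tw(G) ≥ 2. Hence tw(G) = 2 exactly.

Treewidth 2.
One such decomposition:
Bags: B1 = {0, 2, 3}  B2 = {0, 1, 3}
Tree: B1–B2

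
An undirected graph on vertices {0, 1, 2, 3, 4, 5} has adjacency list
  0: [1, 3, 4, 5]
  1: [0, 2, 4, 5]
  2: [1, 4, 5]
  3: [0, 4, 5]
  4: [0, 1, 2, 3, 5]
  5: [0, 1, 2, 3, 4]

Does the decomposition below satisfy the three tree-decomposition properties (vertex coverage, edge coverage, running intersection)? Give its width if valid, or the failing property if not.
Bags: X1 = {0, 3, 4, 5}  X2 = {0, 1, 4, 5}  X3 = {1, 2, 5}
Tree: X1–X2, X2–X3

A tree decomposition must satisfy three properties: every vertex lies in some bag; for every edge, both endpoints lie together in some bag; and for every vertex, the bags containing it form a connected subtree. Here edge (4,2) lies in no bag, so the decomposition is invalid.

No — edge (4,2) lies in no bag.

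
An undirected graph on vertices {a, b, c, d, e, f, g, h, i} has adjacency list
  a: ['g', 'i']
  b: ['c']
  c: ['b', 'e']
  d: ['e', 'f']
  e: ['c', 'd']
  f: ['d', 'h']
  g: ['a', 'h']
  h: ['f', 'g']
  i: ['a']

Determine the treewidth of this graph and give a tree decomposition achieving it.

Every bag has size at most 2, so the width is 2 − 1 = 1 and tw(G) ≤ 1. Since G has at least one edge (e.g. b–c), it is not an edgeless graph, so tw(G) ≥ 1. The upper and lower bounds meet at 1, so that is the treewidth.

Treewidth 1.
One such decomposition:
Bags: B1 = {b, c}  B2 = {c, e}  B3 = {d, e}  B4 = {d, f}  B5 = {f, h}  B6 = {g, h}  B7 = {a, g}  B8 = {a, i}
Tree: B1–B2, B2–B3, B3–B4, B4–B5, B5–B6, B6–B7, B7–B8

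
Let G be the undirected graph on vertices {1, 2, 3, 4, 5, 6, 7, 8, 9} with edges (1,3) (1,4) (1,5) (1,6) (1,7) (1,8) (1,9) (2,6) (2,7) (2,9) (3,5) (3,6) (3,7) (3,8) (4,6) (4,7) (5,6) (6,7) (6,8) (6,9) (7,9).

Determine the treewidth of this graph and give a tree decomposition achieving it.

The largest bag has 4 vertices, giving width 3; this decomposition certifies tw(G) ≤ 3. Conversely, {1, 6, 7, 9} is a clique of size 4, and the vertices of any clique must share a bag in every tree decomposition; so some bag has ≥ 4 vertices and tw(G) ≥ 3. Therefore the treewidth is 3.

Treewidth 3.
Bags: B1 = {1, 3, 6, 7}  B2 = {1, 6, 7, 9}  B3 = {1, 3, 5, 6}  B4 = {2, 6, 7, 9}  B5 = {1, 4, 6, 7}  B6 = {1, 3, 6, 8}
Tree: B1–B2, B1–B3, B2–B4, B2–B5, B3–B6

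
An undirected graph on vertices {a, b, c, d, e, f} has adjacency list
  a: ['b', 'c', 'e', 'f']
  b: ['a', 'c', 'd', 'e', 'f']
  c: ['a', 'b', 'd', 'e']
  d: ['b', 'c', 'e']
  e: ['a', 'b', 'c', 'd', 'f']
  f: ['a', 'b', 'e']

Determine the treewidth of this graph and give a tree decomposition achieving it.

Treewidth 3.
Bags: B1 = {a, b, c, e}  B2 = {a, b, e, f}  B3 = {b, c, d, e}
Tree: B1–B2, B1–B3

Each bag holds 4 vertices, so the decomposition has width 3, which upper-bounds the treewidth. For the lower bound, the 4 vertices {b, c, d, e} are pairwise adjacent, and any tree decomposition puts a clique entirely inside one bag — forcing width ≥ 3. Hence tw(G) = 3 exactly.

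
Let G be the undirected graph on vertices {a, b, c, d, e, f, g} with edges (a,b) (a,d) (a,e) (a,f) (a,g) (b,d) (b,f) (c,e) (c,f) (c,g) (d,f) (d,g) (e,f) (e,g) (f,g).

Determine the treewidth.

3

A width-3 tree decomposition is:
Bags: B1 = {c, e, f, g}  B2 = {a, e, f, g}  B3 = {a, d, f, g}  B4 = {a, b, d, f}
Tree: B1–B2, B2–B3, B3–B4
Every bag has size at most 4, so the width is 4 − 1 = 3 and tw(G) ≤ 3. On the other hand G contains the 4-clique {a, d, f, g}. A clique must lie in a single bag of any decomposition, so no decomposition can have width below 3. Hence tw(G) = 3 exactly.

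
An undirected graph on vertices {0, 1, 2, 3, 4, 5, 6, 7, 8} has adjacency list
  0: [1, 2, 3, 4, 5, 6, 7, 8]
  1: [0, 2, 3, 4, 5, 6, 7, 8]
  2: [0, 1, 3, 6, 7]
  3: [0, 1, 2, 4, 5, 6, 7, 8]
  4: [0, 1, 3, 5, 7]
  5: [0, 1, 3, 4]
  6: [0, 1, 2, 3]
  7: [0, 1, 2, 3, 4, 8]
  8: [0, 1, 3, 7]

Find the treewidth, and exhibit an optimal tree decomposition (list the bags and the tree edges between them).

Every bag has size at most 5, so the width is 5 − 1 = 4 and tw(G) ≤ 4. For the lower bound, the 5 vertices {0, 1, 3, 4, 5} are pairwise adjacent, and any tree decomposition puts a clique entirely inside one bag — forcing width ≥ 4. Therefore the treewidth is 4.

Treewidth 4.
One such decomposition:
Bags: B1 = {0, 1, 2, 3, 7}  B2 = {0, 1, 2, 3, 6}  B3 = {0, 1, 3, 7, 8}  B4 = {0, 1, 3, 4, 7}  B5 = {0, 1, 3, 4, 5}
Tree: B1–B2, B1–B3, B1–B4, B4–B5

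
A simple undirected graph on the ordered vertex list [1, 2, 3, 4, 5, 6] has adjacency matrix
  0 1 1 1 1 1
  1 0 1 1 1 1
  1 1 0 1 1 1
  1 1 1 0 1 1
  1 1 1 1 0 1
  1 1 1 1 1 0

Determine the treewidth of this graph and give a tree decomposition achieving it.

Treewidth 5.
Bags: B1 = {1, 2, 3, 4, 5, 6}
Tree: (single bag)

With just one bag of size 6, the width is 6 − 1 = 5, so tw(G) ≤ 5. For the lower bound, the 6 vertices {1, 2, 3, 4, 5, 6} are pairwise adjacent, and any tree decomposition puts a clique entirely inside one bag — forcing width ≥ 5. Hence tw(G) = 5 exactly.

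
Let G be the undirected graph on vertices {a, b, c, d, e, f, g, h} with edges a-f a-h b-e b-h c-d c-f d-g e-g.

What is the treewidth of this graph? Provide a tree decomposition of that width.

Treewidth 2.
Bags: B1 = {c, d, g}  B2 = {c, f, g}  B3 = {a, f, g}  B4 = {a, g, h}  B5 = {b, g, h}  B6 = {b, e, g}
Tree: B1–B2, B2–B3, B3–B4, B4–B5, B5–B6

The largest bag has 3 vertices, giving width 2; this decomposition certifies tw(G) ≤ 2. For the lower bound, G contains the cycle g–d–c–f–a–h–b–e–g, so G is not a forest; only forests have treewidth ≤ 1, hence tw(G) ≥ 2. Hence tw(G) = 2 exactly.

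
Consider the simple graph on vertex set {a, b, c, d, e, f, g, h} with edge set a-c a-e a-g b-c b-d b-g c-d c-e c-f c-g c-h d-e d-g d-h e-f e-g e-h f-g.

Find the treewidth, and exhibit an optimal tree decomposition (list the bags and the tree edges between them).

Each bag holds 4 vertices, so the decomposition has width 3, which upper-bounds the treewidth. For the lower bound, the 4 vertices {c, d, e, g} are pairwise adjacent, and any tree decomposition puts a clique entirely inside one bag — forcing width ≥ 3. Combining the bounds, tw(G) = 3.

Treewidth 3.
One such decomposition:
Bags: B1 = {b, c, d, g}  B2 = {c, d, e, g}  B3 = {c, e, f, g}  B4 = {c, d, e, h}  B5 = {a, c, e, g}
Tree: B1–B2, B2–B3, B2–B4, B2–B5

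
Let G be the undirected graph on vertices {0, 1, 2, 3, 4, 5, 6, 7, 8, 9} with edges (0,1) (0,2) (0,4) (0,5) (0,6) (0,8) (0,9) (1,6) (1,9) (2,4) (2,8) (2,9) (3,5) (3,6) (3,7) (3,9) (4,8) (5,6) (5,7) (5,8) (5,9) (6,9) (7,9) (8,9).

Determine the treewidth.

A width-3 tree decomposition is:
Bags: B1 = {0, 5, 6, 9}  B2 = {3, 5, 6, 9}  B3 = {0, 1, 6, 9}  B4 = {0, 5, 8, 9}  B5 = {0, 2, 8, 9}  B6 = {0, 2, 4, 8}  B7 = {3, 5, 7, 9}
Tree: B1–B2, B1–B3, B1–B4, B4–B5, B5–B6, B2–B7
Every bag has size at most 4, so the width is 4 − 1 = 3 and tw(G) ≤ 3. For the lower bound, the 4 vertices {0, 1, 6, 9} are pairwise adjacent, and any tree decomposition puts a clique entirely inside one bag — forcing width ≥ 3. Hence tw(G) = 3 exactly.

3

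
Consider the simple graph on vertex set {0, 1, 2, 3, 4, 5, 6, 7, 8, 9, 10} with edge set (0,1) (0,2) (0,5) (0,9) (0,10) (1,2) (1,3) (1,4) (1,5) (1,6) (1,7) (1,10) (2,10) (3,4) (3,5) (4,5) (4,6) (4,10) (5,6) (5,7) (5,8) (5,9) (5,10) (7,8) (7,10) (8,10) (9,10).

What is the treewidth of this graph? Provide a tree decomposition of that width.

Each bag holds 4 vertices, so the decomposition has width 3, which upper-bounds the treewidth. Conversely, {0, 1, 2, 10} is a clique of size 4, and the vertices of any clique must share a bag in every tree decomposition; so some bag has ≥ 4 vertices and tw(G) ≥ 3. Combining the bounds, tw(G) = 3.

Treewidth 3.
One such decomposition:
Bags: B1 = {1, 3, 4, 5}  B2 = {1, 4, 5, 6}  B3 = {1, 4, 5, 10}  B4 = {0, 1, 5, 10}  B5 = {1, 5, 7, 10}  B6 = {0, 1, 2, 10}  B7 = {5, 7, 8, 10}  B8 = {0, 5, 9, 10}
Tree: B1–B2, B1–B3, B3–B4, B3–B5, B4–B6, B5–B7, B4–B8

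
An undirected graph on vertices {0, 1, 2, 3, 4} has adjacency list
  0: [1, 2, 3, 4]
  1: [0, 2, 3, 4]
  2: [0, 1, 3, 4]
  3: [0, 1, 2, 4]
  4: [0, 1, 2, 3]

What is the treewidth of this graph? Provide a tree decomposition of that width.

Treewidth 4.
One optimal decomposition is:
Bags: B1 = {0, 1, 2, 3, 4}
Tree: (single bag)

A single bag containing all 5 vertices is trivially a valid decomposition of width 4. For the lower bound, the 5 vertices {0, 1, 2, 3, 4} are pairwise adjacent, and any tree decomposition puts a clique entirely inside one bag — forcing width ≥ 4. The upper and lower bounds meet at 4, so that is the treewidth.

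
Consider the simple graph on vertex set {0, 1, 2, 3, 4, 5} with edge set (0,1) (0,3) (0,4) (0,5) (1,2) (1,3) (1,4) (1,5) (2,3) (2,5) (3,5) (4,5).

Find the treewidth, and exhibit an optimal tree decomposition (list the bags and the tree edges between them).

Treewidth 3.
Bags: B1 = {0, 1, 3, 5}  B2 = {0, 1, 4, 5}  B3 = {1, 2, 3, 5}
Tree: B1–B2, B1–B3

Every bag has size at most 4, so the width is 4 − 1 = 3 and tw(G) ≤ 3. Conversely, {0, 1, 3, 5} is a clique of size 4, and the vertices of any clique must share a bag in every tree decomposition; so some bag has ≥ 4 vertices and tw(G) ≥ 3. Therefore the treewidth is 3.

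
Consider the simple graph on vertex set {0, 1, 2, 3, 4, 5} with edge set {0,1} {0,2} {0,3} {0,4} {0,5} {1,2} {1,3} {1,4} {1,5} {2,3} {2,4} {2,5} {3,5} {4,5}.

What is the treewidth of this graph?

A width-4 tree decomposition is:
Bags: B1 = {0, 1, 2, 4, 5}  B2 = {0, 1, 2, 3, 5}
Tree: B1–B2
The largest bag has 5 vertices, giving width 4; this decomposition certifies tw(G) ≤ 4. For the lower bound, the 5 vertices {0, 1, 2, 3, 5} are pairwise adjacent, and any tree decomposition puts a clique entirely inside one bag — forcing width ≥ 4. The upper and lower bounds meet at 4, so that is the treewidth.

4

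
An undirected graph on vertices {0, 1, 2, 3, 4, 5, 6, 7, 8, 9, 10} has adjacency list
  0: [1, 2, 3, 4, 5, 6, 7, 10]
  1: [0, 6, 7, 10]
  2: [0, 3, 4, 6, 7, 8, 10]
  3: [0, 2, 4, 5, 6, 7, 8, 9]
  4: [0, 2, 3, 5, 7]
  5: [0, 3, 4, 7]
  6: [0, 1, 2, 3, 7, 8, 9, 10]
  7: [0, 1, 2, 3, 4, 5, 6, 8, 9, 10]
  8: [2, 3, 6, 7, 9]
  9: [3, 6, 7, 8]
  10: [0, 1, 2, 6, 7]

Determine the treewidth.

A width-4 tree decomposition is:
Bags: B1 = {0, 2, 6, 7, 10}  B2 = {0, 2, 3, 6, 7}  B3 = {0, 2, 3, 4, 7}  B4 = {0, 1, 6, 7, 10}  B5 = {0, 3, 4, 5, 7}  B6 = {2, 3, 6, 7, 8}  B7 = {3, 6, 7, 8, 9}
Tree: B1–B2, B2–B3, B1–B4, B3–B5, B2–B6, B6–B7
The largest bag has 5 vertices, giving width 4; this decomposition certifies tw(G) ≤ 4. On the other hand G contains the 5-clique {0, 1, 6, 7, 10}. A clique must lie in a single bag of any decomposition, so no decomposition can have width below 4. Therefore the treewidth is 4.

4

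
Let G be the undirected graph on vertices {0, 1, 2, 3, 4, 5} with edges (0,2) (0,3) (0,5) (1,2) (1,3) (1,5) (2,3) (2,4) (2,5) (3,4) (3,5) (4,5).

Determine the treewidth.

A width-3 tree decomposition is:
Bags: B1 = {0, 2, 3, 5}  B2 = {1, 2, 3, 5}  B3 = {2, 3, 4, 5}
Tree: B1–B2, B1–B3
Each bag holds 4 vertices, so the decomposition has width 3, which upper-bounds the treewidth. On the other hand G contains the 4-clique {0, 2, 3, 5}. A clique must lie in a single bag of any decomposition, so no decomposition can have width below 3. Hence tw(G) = 3 exactly.

3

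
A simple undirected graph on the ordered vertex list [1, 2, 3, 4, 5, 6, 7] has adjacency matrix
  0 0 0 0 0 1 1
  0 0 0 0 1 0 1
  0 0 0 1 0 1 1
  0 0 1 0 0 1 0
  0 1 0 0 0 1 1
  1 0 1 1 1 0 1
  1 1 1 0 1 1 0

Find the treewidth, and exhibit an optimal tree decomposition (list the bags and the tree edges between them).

Treewidth 2.
One optimal decomposition is:
Bags: B1 = {3, 6, 7}  B2 = {5, 6, 7}  B3 = {3, 4, 6}  B4 = {1, 6, 7}  B5 = {2, 5, 7}
Tree: B1–B2, B1–B3, B2–B4, B2–B5

Every bag has size at most 3, so the width is 3 − 1 = 2 and tw(G) ≤ 2. For the lower bound, the 3 vertices {2, 5, 7} are pairwise adjacent, and any tree decomposition puts a clique entirely inside one bag — forcing width ≥ 2. Therefore the treewidth is 2.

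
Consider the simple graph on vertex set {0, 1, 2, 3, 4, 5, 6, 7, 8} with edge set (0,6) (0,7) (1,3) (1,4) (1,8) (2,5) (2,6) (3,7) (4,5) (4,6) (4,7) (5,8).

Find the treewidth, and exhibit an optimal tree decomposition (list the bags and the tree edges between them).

Treewidth 3.
One such decomposition:
Bags: B1 = {1, 3, 7, 8}  B2 = {1, 4, 7, 8}  B3 = {4, 5, 7, 8}  B4 = {0, 4, 5, 7}  B5 = {0, 4, 5, 6}  B6 = {0, 2, 5, 6}
Tree: B1–B2, B2–B3, B3–B4, B4–B5, B5–B6

Every bag has size at most 4, so the width is 4 − 1 = 3 and tw(G) ≤ 3. For the lower bound: the 4 vertex sets {1,3,8}, {7}, {4}, {0,2,5,6} are disjoint, each induces a connected subgraph, and every pair is joined by at least one edge of G. Contracting each set to a single vertex therefore yields K_{4} as a minor, and since treewidth is minor-monotone, tw(G) ≥ tw(K_{4}) = 3. The upper and lower bounds meet at 3, so that is the treewidth.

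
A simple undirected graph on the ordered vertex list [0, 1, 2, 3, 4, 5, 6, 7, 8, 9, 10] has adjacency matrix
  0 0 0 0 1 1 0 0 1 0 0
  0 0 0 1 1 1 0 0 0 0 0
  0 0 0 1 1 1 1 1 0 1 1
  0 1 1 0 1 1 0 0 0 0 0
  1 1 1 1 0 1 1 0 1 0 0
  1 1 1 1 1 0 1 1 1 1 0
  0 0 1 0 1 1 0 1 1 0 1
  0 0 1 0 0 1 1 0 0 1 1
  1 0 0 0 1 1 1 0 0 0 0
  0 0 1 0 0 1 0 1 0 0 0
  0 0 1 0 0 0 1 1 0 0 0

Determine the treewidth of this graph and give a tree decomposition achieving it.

Treewidth 3.
One such decomposition:
Bags: B1 = {2, 5, 6, 7}  B2 = {2, 4, 5, 6}  B3 = {4, 5, 6, 8}  B4 = {2, 3, 4, 5}  B5 = {0, 4, 5, 8}  B6 = {2, 6, 7, 10}  B7 = {2, 5, 7, 9}  B8 = {1, 3, 4, 5}
Tree: B1–B2, B2–B3, B2–B4, B3–B5, B1–B6, B1–B7, B4–B8

Every bag has size at most 4, so the width is 4 − 1 = 3 and tw(G) ≤ 3. Conversely, {2, 6, 7, 10} is a clique of size 4, and the vertices of any clique must share a bag in every tree decomposition; so some bag has ≥ 4 vertices and tw(G) ≥ 3. The upper and lower bounds meet at 3, so that is the treewidth.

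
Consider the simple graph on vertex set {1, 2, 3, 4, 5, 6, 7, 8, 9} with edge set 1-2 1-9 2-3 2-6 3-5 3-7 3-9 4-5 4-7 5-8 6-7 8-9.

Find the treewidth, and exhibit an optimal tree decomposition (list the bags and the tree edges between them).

Every bag has size at most 4, so the width is 4 − 1 = 3 and tw(G) ≤ 3. For the lower bound: the 4 vertex sets {1,8,9}, {5}, {3}, {2,4,6,7} are disjoint, each induces a connected subgraph, and every pair is joined by at least one edge of G. Contracting each set to a single vertex therefore yields K_{4} as a minor, and since treewidth is minor-monotone, tw(G) ≥ tw(K_{4}) = 3. Combining the bounds, tw(G) = 3.

Treewidth 3.
Bags: B1 = {1, 5, 8, 9}  B2 = {1, 3, 5, 9}  B3 = {1, 2, 3, 5}  B4 = {2, 3, 4, 5}  B5 = {2, 3, 4, 7}  B6 = {2, 4, 6, 7}
Tree: B1–B2, B2–B3, B3–B4, B4–B5, B5–B6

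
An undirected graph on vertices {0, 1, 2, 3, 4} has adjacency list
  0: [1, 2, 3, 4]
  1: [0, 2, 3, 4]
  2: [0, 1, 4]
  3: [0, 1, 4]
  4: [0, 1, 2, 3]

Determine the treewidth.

3

A width-3 tree decomposition is:
Bags: B1 = {0, 1, 2, 4}  B2 = {0, 1, 3, 4}
Tree: B1–B2
Each bag holds 4 vertices, so the decomposition has width 3, which upper-bounds the treewidth. Conversely, {0, 1, 2, 4} is a clique of size 4, and the vertices of any clique must share a bag in every tree decomposition; so some bag has ≥ 4 vertices and tw(G) ≥ 3. Combining the bounds, tw(G) = 3.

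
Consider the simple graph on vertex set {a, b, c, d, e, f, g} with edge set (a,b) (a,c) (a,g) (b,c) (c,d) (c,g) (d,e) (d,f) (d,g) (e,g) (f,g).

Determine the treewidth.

A width-2 tree decomposition is:
Bags: B1 = {a, c, g}  B2 = {c, d, g}  B3 = {d, e, g}  B4 = {d, f, g}  B5 = {a, b, c}
Tree: B1–B2, B2–B3, B2–B4, B1–B5
Every bag has size at most 3, so the width is 3 − 1 = 2 and tw(G) ≤ 2. Conversely, {d, e, g} is a clique of size 3, and the vertices of any clique must share a bag in every tree decomposition; so some bag has ≥ 3 vertices and tw(G) ≥ 2. Therefore the treewidth is 2.

2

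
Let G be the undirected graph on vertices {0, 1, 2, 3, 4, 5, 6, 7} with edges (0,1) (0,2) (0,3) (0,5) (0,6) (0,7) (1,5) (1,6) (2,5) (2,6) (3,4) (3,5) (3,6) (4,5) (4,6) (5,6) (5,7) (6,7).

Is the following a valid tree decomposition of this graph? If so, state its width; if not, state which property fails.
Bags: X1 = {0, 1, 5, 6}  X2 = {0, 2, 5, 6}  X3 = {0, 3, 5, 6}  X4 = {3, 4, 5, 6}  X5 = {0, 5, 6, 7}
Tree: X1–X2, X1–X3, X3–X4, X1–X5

Every vertex of G appears in some bag (union = {0, 1, 2, 3, 4, 5, 6, 7}); every edge is covered by a bag; and for each vertex v the set of bags containing v is connected in the bag tree. The decomposition is therefore valid. The largest bag has 4 vertices, so the width is 3.

Yes; width 3.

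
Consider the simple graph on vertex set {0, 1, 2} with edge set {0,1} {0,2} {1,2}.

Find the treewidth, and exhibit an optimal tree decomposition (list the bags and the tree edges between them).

Treewidth 2.
One optimal decomposition is:
Bags: B1 = {0, 1, 2}
Tree: (single bag)

With just one bag of size 3, the width is 3 − 1 = 2, so tw(G) ≤ 2. For the lower bound, the 3 vertices {0, 1, 2} are pairwise adjacent, and any tree decomposition puts a clique entirely inside one bag — forcing width ≥ 2. Hence tw(G) = 2 exactly.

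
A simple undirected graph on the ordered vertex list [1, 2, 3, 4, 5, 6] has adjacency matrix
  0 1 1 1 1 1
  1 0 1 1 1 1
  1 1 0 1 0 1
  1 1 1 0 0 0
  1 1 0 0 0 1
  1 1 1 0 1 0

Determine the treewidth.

3

A width-3 tree decomposition is:
Bags: B1 = {1, 2, 3, 6}  B2 = {1, 2, 5, 6}  B3 = {1, 2, 3, 4}
Tree: B1–B2, B1–B3
Every bag has size at most 4, so the width is 4 − 1 = 3 and tw(G) ≤ 3. On the other hand G contains the 4-clique {1, 2, 3, 4}. A clique must lie in a single bag of any decomposition, so no decomposition can have width below 3. Therefore the treewidth is 3.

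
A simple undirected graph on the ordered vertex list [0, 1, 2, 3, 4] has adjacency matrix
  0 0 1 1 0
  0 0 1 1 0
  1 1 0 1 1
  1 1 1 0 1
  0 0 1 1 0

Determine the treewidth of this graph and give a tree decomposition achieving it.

Treewidth 2.
One such decomposition:
Bags: B1 = {1, 2, 3}  B2 = {0, 2, 3}  B3 = {2, 3, 4}
Tree: B1–B2, B1–B3

Every bag has size at most 3, so the width is 3 − 1 = 2 and tw(G) ≤ 2. On the other hand G contains the 3-clique {0, 2, 3}. A clique must lie in a single bag of any decomposition, so no decomposition can have width below 2. The upper and lower bounds meet at 2, so that is the treewidth.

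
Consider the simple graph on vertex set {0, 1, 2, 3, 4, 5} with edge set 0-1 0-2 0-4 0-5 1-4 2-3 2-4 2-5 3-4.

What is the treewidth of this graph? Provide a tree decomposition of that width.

Treewidth 2.
One such decomposition:
Bags: B1 = {0, 2, 4}  B2 = {0, 2, 5}  B3 = {2, 3, 4}  B4 = {0, 1, 4}
Tree: B1–B2, B1–B3, B1–B4

Each bag holds 3 vertices, so the decomposition has width 2, which upper-bounds the treewidth. Conversely, {0, 1, 4} is a clique of size 3, and the vertices of any clique must share a bag in every tree decomposition; so some bag has ≥ 3 vertices and tw(G) ≥ 2. Therefore the treewidth is 2.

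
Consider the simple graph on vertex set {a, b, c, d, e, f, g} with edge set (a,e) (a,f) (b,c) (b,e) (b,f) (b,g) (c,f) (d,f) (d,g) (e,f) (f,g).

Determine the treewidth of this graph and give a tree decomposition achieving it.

Treewidth 2.
Bags: B1 = {b, e, f}  B2 = {a, e, f}  B3 = {b, f, g}  B4 = {b, c, f}  B5 = {d, f, g}
Tree: B1–B2, B1–B3, B1–B4, B3–B5

Each bag holds 3 vertices, so the decomposition has width 2, which upper-bounds the treewidth. On the other hand G contains the 3-clique {d, f, g}. A clique must lie in a single bag of any decomposition, so no decomposition can have width below 2. Combining the bounds, tw(G) = 2.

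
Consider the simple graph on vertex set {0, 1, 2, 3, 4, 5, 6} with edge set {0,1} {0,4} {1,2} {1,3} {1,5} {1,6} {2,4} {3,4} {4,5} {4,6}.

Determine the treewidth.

A width-2 tree decomposition is:
Bags: B1 = {0, 1, 4}  B2 = {1, 4, 5}  B3 = {1, 4, 6}  B4 = {1, 3, 4}  B5 = {1, 2, 4}
Tree: B1–B2, B2–B3, B3–B4, B4–B5
The largest bag has 3 vertices, giving width 2; this decomposition certifies tw(G) ≤ 2. Since 4–0–1–5–4 is a cycle in G, G is not acyclic. Forests are exactly the graphs of treewidth ≤ 1, so tw(G) ≥ 2. The upper and lower bounds meet at 2, so that is the treewidth.

2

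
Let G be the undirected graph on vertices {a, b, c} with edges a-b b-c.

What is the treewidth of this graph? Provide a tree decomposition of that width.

Treewidth 1.
One such decomposition:
Bags: B1 = {a, b}  B2 = {b, c}
Tree: B1–B2

Every bag has size at most 2, so the width is 2 − 1 = 1 and tw(G) ≤ 1. G has an edge, so its treewidth is at least 1. Hence tw(G) = 1 exactly.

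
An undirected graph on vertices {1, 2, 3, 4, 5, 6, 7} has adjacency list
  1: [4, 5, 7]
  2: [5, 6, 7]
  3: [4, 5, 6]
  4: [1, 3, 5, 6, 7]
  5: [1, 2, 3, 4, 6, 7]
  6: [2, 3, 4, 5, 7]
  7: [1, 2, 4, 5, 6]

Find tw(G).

3

A width-3 tree decomposition is:
Bags: B1 = {4, 5, 6, 7}  B2 = {1, 4, 5, 7}  B3 = {3, 4, 5, 6}  B4 = {2, 5, 6, 7}
Tree: B1–B2, B1–B3, B1–B4
The largest bag has 4 vertices, giving width 3; this decomposition certifies tw(G) ≤ 3. Conversely, {2, 5, 6, 7} is a clique of size 4, and the vertices of any clique must share a bag in every tree decomposition; so some bag has ≥ 4 vertices and tw(G) ≥ 3. Therefore the treewidth is 3.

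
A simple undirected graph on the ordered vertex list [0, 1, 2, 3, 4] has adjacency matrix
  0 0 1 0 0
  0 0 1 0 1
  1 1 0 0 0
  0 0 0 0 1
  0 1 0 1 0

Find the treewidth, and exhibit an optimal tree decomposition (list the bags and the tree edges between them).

Each bag holds 2 vertices, so the decomposition has width 1, which upper-bounds the treewidth. Any graph with an edge has treewidth ≥ 1, and G has the edge 3–4. Therefore the treewidth is 1.

Treewidth 1.
One optimal decomposition is:
Bags: B1 = {3, 4}  B2 = {1, 4}  B3 = {1, 2}  B4 = {0, 2}
Tree: B1–B2, B2–B3, B3–B4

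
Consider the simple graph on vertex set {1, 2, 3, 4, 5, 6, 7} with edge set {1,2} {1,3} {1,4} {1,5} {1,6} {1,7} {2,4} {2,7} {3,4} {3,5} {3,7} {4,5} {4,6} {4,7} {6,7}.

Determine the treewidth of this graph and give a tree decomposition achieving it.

Treewidth 3.
Bags: B1 = {1, 3, 4, 7}  B2 = {1, 2, 4, 7}  B3 = {1, 3, 4, 5}  B4 = {1, 4, 6, 7}
Tree: B1–B2, B1–B3, B1–B4

The largest bag has 4 vertices, giving width 3; this decomposition certifies tw(G) ≤ 3. On the other hand G contains the 4-clique {1, 3, 4, 5}. A clique must lie in a single bag of any decomposition, so no decomposition can have width below 3. Combining the bounds, tw(G) = 3.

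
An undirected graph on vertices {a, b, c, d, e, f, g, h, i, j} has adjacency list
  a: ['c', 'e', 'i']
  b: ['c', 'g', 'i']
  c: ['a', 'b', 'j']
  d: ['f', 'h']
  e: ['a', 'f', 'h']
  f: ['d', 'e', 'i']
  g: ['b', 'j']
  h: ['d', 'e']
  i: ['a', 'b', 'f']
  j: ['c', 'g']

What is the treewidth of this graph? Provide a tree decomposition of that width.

Each bag holds 3 vertices, so the decomposition has width 2, which upper-bounds the treewidth. The edges d–h–e–f–d form a cycle, so G is not a tree and its treewidth is at least 2. Therefore the treewidth is 2.

Treewidth 2.
One such decomposition:
Bags: B1 = {d, f, h}  B2 = {e, f, h}  B3 = {e, f, i}  B4 = {a, e, i}  B5 = {a, b, i}  B6 = {a, b, c}  B7 = {b, c, g}  B8 = {c, g, j}
Tree: B1–B2, B2–B3, B3–B4, B4–B5, B5–B6, B6–B7, B7–B8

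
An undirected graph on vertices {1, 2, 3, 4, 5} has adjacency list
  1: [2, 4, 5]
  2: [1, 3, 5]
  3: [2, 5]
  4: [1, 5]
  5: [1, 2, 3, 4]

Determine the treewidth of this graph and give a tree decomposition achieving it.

Treewidth 2.
One such decomposition:
Bags: B1 = {1, 4, 5}  B2 = {1, 2, 5}  B3 = {2, 3, 5}
Tree: B1–B2, B2–B3

Each bag holds 3 vertices, so the decomposition has width 2, which upper-bounds the treewidth. On the other hand G contains the 3-clique {1, 2, 5}. A clique must lie in a single bag of any decomposition, so no decomposition can have width below 2. Hence tw(G) = 2 exactly.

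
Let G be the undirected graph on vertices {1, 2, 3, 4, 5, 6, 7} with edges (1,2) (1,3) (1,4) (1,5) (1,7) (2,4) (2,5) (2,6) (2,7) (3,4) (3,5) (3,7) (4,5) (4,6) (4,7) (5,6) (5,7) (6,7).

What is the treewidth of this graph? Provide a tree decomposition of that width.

The largest bag has 5 vertices, giving width 4; this decomposition certifies tw(G) ≤ 4. For the lower bound, the 5 vertices {1, 2, 4, 5, 7} are pairwise adjacent, and any tree decomposition puts a clique entirely inside one bag — forcing width ≥ 4. The upper and lower bounds meet at 4, so that is the treewidth.

Treewidth 4.
One such decomposition:
Bags: B1 = {1, 3, 4, 5, 7}  B2 = {1, 2, 4, 5, 7}  B3 = {2, 4, 5, 6, 7}
Tree: B1–B2, B2–B3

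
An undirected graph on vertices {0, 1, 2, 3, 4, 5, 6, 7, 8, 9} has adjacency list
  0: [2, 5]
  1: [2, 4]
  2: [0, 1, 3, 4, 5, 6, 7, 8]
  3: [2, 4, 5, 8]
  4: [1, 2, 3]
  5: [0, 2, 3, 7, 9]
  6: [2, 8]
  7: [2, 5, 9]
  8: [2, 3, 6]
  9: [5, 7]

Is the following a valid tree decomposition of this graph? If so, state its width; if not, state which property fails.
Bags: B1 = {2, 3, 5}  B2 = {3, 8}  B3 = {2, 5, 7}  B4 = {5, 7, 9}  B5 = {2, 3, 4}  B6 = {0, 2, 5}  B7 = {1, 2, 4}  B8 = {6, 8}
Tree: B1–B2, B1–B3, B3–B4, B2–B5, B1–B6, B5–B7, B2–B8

No — edge (2,8) lies in no bag.

A tree decomposition must satisfy three properties: every vertex lies in some bag; for every edge, both endpoints lie together in some bag; and for every vertex, the bags containing it form a connected subtree. Here edge (2,8) lies in no bag, so the decomposition is invalid.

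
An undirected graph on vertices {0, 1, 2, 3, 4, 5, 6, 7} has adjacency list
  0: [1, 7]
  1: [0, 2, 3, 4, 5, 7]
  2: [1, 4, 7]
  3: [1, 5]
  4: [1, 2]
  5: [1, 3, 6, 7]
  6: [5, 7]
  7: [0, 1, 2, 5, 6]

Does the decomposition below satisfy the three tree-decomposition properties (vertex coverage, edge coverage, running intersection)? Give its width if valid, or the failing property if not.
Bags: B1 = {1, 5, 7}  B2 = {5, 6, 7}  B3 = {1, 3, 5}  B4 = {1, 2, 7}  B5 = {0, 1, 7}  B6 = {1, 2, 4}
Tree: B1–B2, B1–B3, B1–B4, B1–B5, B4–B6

Vertex coverage: the bags together contain {0, 1, 2, 3, 4, 5, 6, 7}, the full vertex set. Edge coverage: each edge of G has both endpoints in at least one bag. Running intersection: for every vertex, the bags containing it form a connected subtree. All three properties hold, so this is a valid tree decomposition of width max|bag| − 1 = 2, and hence tw(G) ≤ 2.

Yes; width 2.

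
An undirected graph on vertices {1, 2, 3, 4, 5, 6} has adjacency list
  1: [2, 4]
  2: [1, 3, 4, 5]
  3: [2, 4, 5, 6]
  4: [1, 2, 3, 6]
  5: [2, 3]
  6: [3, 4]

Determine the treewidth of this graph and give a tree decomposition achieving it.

Treewidth 2.
One optimal decomposition is:
Bags: B1 = {3, 4, 6}  B2 = {2, 3, 4}  B3 = {2, 3, 5}  B4 = {1, 2, 4}
Tree: B1–B2, B2–B3, B2–B4

Every bag has size at most 3, so the width is 3 − 1 = 2 and tw(G) ≤ 2. For the lower bound, the 3 vertices {1, 2, 4} are pairwise adjacent, and any tree decomposition puts a clique entirely inside one bag — forcing width ≥ 2. Combining the bounds, tw(G) = 2.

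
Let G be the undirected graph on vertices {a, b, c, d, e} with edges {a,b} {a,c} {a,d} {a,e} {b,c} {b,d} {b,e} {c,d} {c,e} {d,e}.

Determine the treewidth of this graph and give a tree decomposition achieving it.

A single bag containing all 5 vertices is trivially a valid decomposition of width 4. On the other hand G contains the 5-clique {a, b, c, d, e}. A clique must lie in a single bag of any decomposition, so no decomposition can have width below 4. Hence tw(G) = 4 exactly.

Treewidth 4.
One such decomposition:
Bags: B1 = {a, b, c, d, e}
Tree: (single bag)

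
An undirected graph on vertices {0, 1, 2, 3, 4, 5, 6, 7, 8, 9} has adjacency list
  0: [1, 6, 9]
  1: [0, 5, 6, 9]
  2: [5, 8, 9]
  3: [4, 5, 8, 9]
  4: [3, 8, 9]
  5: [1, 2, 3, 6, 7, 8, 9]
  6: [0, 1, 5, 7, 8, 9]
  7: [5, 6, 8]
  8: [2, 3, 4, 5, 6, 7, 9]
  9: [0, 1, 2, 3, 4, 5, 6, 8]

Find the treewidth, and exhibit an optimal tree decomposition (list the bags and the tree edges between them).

Treewidth 3.
One such decomposition:
Bags: B1 = {1, 5, 6, 9}  B2 = {5, 6, 8, 9}  B3 = {3, 5, 8, 9}  B4 = {3, 4, 8, 9}  B5 = {5, 6, 7, 8}  B6 = {0, 1, 6, 9}  B7 = {2, 5, 8, 9}
Tree: B1–B2, B2–B3, B3–B4, B2–B5, B1–B6, B3–B7

Every bag has size at most 4, so the width is 4 − 1 = 3 and tw(G) ≤ 3. Conversely, {0, 1, 6, 9} is a clique of size 4, and the vertices of any clique must share a bag in every tree decomposition; so some bag has ≥ 4 vertices and tw(G) ≥ 3. Combining the bounds, tw(G) = 3.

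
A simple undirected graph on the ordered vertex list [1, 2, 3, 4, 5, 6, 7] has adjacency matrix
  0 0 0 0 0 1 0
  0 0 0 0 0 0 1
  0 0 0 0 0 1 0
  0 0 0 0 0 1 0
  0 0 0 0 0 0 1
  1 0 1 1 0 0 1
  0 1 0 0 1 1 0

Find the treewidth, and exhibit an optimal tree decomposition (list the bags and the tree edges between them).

Treewidth 1.
Bags: B1 = {5, 7}  B2 = {6, 7}  B3 = {3, 6}  B4 = {1, 6}  B5 = {4, 6}  B6 = {2, 7}
Tree: B1–B2, B2–B3, B3–B4, B2–B5, B2–B6

The largest bag has 2 vertices, giving width 1; this decomposition certifies tw(G) ≤ 1. G has an edge, so its treewidth is at least 1. Hence tw(G) = 1 exactly.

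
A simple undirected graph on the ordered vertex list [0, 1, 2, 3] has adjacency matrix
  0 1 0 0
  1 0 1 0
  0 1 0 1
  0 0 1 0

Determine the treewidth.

1

A width-1 tree decomposition is:
Bags: B1 = {1, 2}  B2 = {0, 1}  B3 = {2, 3}
Tree: B1–B2, B1–B3
Each bag holds 2 vertices, so the decomposition has width 1, which upper-bounds the treewidth. Since G has at least one edge (e.g. 2–1), it is not an edgeless graph, so tw(G) ≥ 1. Hence tw(G) = 1 exactly.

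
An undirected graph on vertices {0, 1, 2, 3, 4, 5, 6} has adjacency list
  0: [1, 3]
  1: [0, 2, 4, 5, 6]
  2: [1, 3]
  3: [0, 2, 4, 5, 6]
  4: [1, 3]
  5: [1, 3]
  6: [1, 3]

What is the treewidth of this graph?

2

A width-2 tree decomposition is:
Bags: B1 = {0, 1, 3}  B2 = {1, 3, 6}  B3 = {1, 3, 5}  B4 = {1, 3, 4}  B5 = {1, 2, 3}
Tree: B1–B2, B2–B3, B3–B4, B4–B5
The largest bag has 3 vertices, giving width 2; this decomposition certifies tw(G) ≤ 2. Since 3–0–1–6–3 is a cycle in G, G is not acyclic. Forests are exactly the graphs of treewidth ≤ 1, so tw(G) ≥ 2. Hence tw(G) = 2 exactly.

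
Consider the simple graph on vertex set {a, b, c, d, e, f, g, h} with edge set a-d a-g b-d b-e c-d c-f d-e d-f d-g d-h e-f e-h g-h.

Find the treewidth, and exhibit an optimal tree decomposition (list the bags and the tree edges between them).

The largest bag has 3 vertices, giving width 2; this decomposition certifies tw(G) ≤ 2. On the other hand G contains the 3-clique {d, g, h}. A clique must lie in a single bag of any decomposition, so no decomposition can have width below 2. The upper and lower bounds meet at 2, so that is the treewidth.

Treewidth 2.
One optimal decomposition is:
Bags: B1 = {d, g, h}  B2 = {d, e, h}  B3 = {d, e, f}  B4 = {a, d, g}  B5 = {b, d, e}  B6 = {c, d, f}
Tree: B1–B2, B2–B3, B1–B4, B2–B5, B3–B6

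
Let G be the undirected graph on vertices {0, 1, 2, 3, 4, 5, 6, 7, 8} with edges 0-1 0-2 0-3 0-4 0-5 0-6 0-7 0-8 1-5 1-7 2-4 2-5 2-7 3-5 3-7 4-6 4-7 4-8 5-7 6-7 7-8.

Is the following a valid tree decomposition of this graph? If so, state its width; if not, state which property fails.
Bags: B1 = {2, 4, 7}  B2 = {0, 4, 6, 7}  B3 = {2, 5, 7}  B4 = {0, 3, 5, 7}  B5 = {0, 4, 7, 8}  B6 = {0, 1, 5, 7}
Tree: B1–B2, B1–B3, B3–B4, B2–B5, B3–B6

No — edge (0,2) lies in no bag.

A tree decomposition must satisfy three properties: every vertex lies in some bag; for every edge, both endpoints lie together in some bag; and for every vertex, the bags containing it form a connected subtree. Here edge (0,2) lies in no bag, so the decomposition is invalid.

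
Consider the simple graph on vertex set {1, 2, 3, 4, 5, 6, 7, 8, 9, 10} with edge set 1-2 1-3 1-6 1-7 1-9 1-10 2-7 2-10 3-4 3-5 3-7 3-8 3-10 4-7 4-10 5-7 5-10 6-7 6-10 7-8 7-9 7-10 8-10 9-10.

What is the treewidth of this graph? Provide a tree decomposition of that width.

The largest bag has 4 vertices, giving width 3; this decomposition certifies tw(G) ≤ 3. Conversely, {3, 7, 8, 10} is a clique of size 4, and the vertices of any clique must share a bag in every tree decomposition; so some bag has ≥ 4 vertices and tw(G) ≥ 3. Combining the bounds, tw(G) = 3.

Treewidth 3.
Bags: B1 = {3, 4, 7, 10}  B2 = {3, 7, 8, 10}  B3 = {1, 3, 7, 10}  B4 = {3, 5, 7, 10}  B5 = {1, 6, 7, 10}  B6 = {1, 7, 9, 10}  B7 = {1, 2, 7, 10}
Tree: B1–B2, B2–B3, B1–B4, B3–B5, B5–B6, B5–B7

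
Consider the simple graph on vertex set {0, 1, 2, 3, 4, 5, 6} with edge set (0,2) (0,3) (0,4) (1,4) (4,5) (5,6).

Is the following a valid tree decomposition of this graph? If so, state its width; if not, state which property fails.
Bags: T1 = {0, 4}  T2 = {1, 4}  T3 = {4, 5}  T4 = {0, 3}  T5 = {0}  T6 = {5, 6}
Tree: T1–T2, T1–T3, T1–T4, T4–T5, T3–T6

No — vertex 2 appears in no bag.

A tree decomposition must satisfy three properties: every vertex lies in some bag; for every edge, both endpoints lie together in some bag; and for every vertex, the bags containing it form a connected subtree. Here vertex 2 appears in no bag, so the decomposition is invalid.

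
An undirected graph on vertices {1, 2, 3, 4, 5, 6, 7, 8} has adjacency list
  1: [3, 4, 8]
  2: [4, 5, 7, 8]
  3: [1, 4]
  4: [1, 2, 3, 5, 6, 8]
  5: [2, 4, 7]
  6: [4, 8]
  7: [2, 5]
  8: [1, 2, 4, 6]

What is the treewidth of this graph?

A width-2 tree decomposition is:
Bags: B1 = {4, 6, 8}  B2 = {1, 4, 8}  B3 = {2, 4, 8}  B4 = {2, 4, 5}  B5 = {2, 5, 7}  B6 = {1, 3, 4}
Tree: B1–B2, B1–B3, B3–B4, B4–B5, B2–B6
The largest bag has 3 vertices, giving width 2; this decomposition certifies tw(G) ≤ 2. For the lower bound, the 3 vertices {1, 4, 8} are pairwise adjacent, and any tree decomposition puts a clique entirely inside one bag — forcing width ≥ 2. The upper and lower bounds meet at 2, so that is the treewidth.

2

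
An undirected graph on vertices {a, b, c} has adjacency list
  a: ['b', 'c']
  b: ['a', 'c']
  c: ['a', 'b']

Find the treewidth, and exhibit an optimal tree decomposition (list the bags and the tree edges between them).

With just one bag of size 3, the width is 3 − 1 = 2, so tw(G) ≤ 2. Conversely, {a, b, c} is a clique of size 3, and the vertices of any clique must share a bag in every tree decomposition; so some bag has ≥ 3 vertices and tw(G) ≥ 2. The upper and lower bounds meet at 2, so that is the treewidth.

Treewidth 2.
One optimal decomposition is:
Bags: B1 = {a, b, c}
Tree: (single bag)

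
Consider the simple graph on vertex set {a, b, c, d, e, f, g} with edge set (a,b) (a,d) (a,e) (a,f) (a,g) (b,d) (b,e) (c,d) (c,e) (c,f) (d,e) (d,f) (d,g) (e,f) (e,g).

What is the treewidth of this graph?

3

A width-3 tree decomposition is:
Bags: B1 = {a, d, e, g}  B2 = {a, b, d, e}  B3 = {a, d, e, f}  B4 = {c, d, e, f}
Tree: B1–B2, B1–B3, B3–B4
Each bag holds 4 vertices, so the decomposition has width 3, which upper-bounds the treewidth. Conversely, {c, d, e, f} is a clique of size 4, and the vertices of any clique must share a bag in every tree decomposition; so some bag has ≥ 4 vertices and tw(G) ≥ 3. Hence tw(G) = 3 exactly.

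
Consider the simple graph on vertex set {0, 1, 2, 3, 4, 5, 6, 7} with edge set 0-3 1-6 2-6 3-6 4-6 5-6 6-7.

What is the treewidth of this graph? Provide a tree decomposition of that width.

Treewidth 1.
One optimal decomposition is:
Bags: B1 = {3, 6}  B2 = {6, 7}  B3 = {2, 6}  B4 = {0, 3}  B5 = {5, 6}  B6 = {4, 6}  B7 = {1, 6}
Tree: B1–B2, B2–B3, B1–B4, B1–B5, B2–B6, B1–B7

Every bag has size at most 2, so the width is 2 − 1 = 1 and tw(G) ≤ 1. Any graph with an edge has treewidth ≥ 1, and G has the edge 6–3. Combining the bounds, tw(G) = 1.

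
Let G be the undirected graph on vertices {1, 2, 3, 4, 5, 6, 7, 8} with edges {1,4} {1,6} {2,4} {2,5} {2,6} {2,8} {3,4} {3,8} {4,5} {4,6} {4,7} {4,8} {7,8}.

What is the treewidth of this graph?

2

A width-2 tree decomposition is:
Bags: B1 = {2, 4, 6}  B2 = {2, 4, 8}  B3 = {3, 4, 8}  B4 = {4, 7, 8}  B5 = {1, 4, 6}  B6 = {2, 4, 5}
Tree: B1–B2, B2–B3, B3–B4, B1–B5, B1–B6
Each bag holds 3 vertices, so the decomposition has width 2, which upper-bounds the treewidth. On the other hand G contains the 3-clique {1, 4, 6}. A clique must lie in a single bag of any decomposition, so no decomposition can have width below 2. Hence tw(G) = 2 exactly.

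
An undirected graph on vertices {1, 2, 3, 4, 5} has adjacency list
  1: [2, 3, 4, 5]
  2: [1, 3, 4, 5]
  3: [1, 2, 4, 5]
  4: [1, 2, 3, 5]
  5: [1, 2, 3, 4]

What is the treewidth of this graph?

A width-4 tree decomposition is:
Bags: B1 = {1, 2, 3, 4, 5}
Tree: (single bag)
With just one bag of size 5, the width is 5 − 1 = 4, so tw(G) ≤ 4. Conversely, {1, 2, 3, 4, 5} is a clique of size 5, and the vertices of any clique must share a bag in every tree decomposition; so some bag has ≥ 5 vertices and tw(G) ≥ 4. Combining the bounds, tw(G) = 4.

4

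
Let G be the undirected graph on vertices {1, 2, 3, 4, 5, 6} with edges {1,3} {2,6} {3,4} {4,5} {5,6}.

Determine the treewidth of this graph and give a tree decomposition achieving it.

Treewidth 1.
One such decomposition:
Bags: B1 = {2, 6}  B2 = {5, 6}  B3 = {4, 5}  B4 = {3, 4}  B5 = {1, 3}
Tree: B1–B2, B2–B3, B3–B4, B4–B5

Every bag has size at most 2, so the width is 2 − 1 = 1 and tw(G) ≤ 1. Since G has at least one edge (e.g. 2–6), it is not an edgeless graph, so tw(G) ≥ 1. Hence tw(G) = 1 exactly.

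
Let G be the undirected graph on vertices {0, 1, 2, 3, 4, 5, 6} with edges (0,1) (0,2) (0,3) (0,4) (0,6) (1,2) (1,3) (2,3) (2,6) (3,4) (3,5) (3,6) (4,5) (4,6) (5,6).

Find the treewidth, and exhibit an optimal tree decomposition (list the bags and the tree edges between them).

Every bag has size at most 4, so the width is 4 − 1 = 3 and tw(G) ≤ 3. On the other hand G contains the 4-clique {0, 1, 2, 3}. A clique must lie in a single bag of any decomposition, so no decomposition can have width below 3. The upper and lower bounds meet at 3, so that is the treewidth.

Treewidth 3.
One such decomposition:
Bags: B1 = {0, 3, 4, 6}  B2 = {3, 4, 5, 6}  B3 = {0, 2, 3, 6}  B4 = {0, 1, 2, 3}
Tree: B1–B2, B1–B3, B3–B4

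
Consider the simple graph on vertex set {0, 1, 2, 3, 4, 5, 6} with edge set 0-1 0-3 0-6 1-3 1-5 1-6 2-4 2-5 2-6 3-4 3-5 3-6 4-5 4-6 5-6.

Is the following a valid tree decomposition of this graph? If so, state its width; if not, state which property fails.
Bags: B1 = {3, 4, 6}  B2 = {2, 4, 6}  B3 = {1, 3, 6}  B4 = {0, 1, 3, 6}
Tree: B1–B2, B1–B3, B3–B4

No — vertex 5 appears in no bag.

A tree decomposition must satisfy three properties: every vertex lies in some bag; for every edge, both endpoints lie together in some bag; and for every vertex, the bags containing it form a connected subtree. Here vertex 5 appears in no bag, so the decomposition is invalid.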